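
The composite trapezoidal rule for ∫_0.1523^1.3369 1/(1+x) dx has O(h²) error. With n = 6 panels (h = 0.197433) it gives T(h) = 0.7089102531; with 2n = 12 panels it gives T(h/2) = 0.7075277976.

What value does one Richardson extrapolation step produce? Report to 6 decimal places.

Method order is 2; weight 2^2 = 4.
2^2*A(h/2) = 2.8301111904; minus A(h) gives 2.1212009373.
Divide by 2^2 − 1 = 3.
R = 2.1212009373/3 = 0.7070669791
Gap between inputs: 1.382e-03; correction applied: −0.0004608185.

0.707067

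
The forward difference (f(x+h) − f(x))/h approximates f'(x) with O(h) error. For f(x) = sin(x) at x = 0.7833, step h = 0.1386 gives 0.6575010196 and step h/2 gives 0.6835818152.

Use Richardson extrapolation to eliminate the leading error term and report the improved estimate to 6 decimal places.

The method has order 1: 2^1 = 2.
Weighted: 1.3671636304 − 0.6575010196 = 0.7096626108
Denominator 2 − 1 = 1.
Result: 0.7096626108
Gap between inputs: 2.608e-02; correction applied: +0.0260807956.

0.709663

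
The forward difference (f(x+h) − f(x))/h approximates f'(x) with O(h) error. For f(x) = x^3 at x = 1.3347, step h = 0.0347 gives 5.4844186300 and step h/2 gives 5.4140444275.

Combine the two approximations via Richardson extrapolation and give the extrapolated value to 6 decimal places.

With r = 1 the leading error scales as h^1, so the weight is 2^1 = 2.
2 × 5.4140444275 = 10.8280888550; 10.8280888550 − 5.4844186300 = 5.3436702250
Divide by 2^1 − 1 = 1.
Result: 5.3436702250
Correction |R − A(h/2)| = 7.037e-02; gap |A(h/2) − A(h)| = 7.037e-02.

5.343670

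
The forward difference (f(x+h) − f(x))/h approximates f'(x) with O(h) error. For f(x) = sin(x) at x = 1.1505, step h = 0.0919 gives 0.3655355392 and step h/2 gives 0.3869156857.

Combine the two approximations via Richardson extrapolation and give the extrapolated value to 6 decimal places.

0.408296

The method has order 1: 2^1 = 2.
2×0.3869156857 = 0.7738313714; subtract 0.3655355392 → 0.4082958322
R = 0.4082958322/1 = 0.4082958322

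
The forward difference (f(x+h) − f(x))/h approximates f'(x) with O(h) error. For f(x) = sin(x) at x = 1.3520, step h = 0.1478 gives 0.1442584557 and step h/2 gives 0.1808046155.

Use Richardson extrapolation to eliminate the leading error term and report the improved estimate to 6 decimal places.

With r = 1 the leading error scales as h^1, so the weight is 2^1 = 2.
2^1×A(h/2) = 0.3616092310; minus A(h) gives 0.2173507753.
Denominator 2 − 1 = 1.
(2×0.1808046155 − 0.1442584557)/(2 − 1) = 0.2173507753
Gap between inputs: 3.655e-02; correction applied: +0.0365461598.

0.217351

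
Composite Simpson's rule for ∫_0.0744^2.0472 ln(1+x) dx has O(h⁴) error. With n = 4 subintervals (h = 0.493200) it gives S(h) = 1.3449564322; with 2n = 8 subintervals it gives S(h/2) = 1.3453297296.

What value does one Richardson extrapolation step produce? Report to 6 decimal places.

1.345355

With r = 4 the leading error scales as h^4, so the weight is 2^4 = 16.
16*1.3453297296 − 1.3449564322 = 20.1803192414
Extrapolated: 20.1803192414 / 15 = 1.3453546161
Correction |R − A(h/2)| = 2.489e-05; gap |A(h/2) − A(h)| = 3.733e-04.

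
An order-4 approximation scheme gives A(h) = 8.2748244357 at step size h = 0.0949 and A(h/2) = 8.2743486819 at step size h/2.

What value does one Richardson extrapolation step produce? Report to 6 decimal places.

The method has order 4: 2^4 = 16.
16 × 8.2743486819 = 132.3895789104; subtract 8.2748244357 → 124.1147544747
Divide by 2^4 − 1 = 15.
Extrapolated: 124.1147544747 / 15 = 8.2743169650
Shift from A(h/2): −0.0000317169.

8.274317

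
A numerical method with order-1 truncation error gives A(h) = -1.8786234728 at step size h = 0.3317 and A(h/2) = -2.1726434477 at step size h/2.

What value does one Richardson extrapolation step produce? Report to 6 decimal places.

Order 1 gives 2^r = 2 and 2^r − 1 = 1.
2·(-2.1726434477) = -4.3452868954; (-4.3452868954) − (-1.8786234728) = -2.4666634226
Divide by 2^1 − 1 = 1.
Extrapolated: (-2.4666634226) / 1 = -2.4666634226

-2.466663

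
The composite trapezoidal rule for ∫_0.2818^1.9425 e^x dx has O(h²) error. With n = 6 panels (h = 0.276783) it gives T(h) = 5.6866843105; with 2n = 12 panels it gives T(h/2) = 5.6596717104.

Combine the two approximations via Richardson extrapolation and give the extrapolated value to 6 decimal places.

5.650668

r = 2: numerator weight 4, denominator 3.
A(h/2) − A(h) = 5.6596717104 − 5.6866843105 = -0.0270126001
Correction (A(h/2) − A(h))/(4 − 1) = (-0.0270126001)/3 = -0.0090042000
R = 5.6596717104 − 0.0090042000 = 5.6506675104
Gap between inputs: 2.701e-02; correction applied: −0.0090042000.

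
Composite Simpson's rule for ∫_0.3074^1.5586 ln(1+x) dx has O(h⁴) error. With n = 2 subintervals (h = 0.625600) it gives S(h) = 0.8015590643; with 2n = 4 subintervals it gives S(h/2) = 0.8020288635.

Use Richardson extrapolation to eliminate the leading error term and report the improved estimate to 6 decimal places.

Method order is 4; weight 2^4 = 16.
Top: 16(0.8020288635) − (0.8015590643) = 12.0309027517
12.0309027517 ÷ 15 = 0.8020601834
Gap between inputs: 4.698e-04; correction applied: +0.0000313199.

0.802060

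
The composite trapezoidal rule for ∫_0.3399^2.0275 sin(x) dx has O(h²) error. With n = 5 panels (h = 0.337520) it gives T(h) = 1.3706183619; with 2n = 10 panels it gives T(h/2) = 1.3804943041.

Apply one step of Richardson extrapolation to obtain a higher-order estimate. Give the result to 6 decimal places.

The method has order 2: 2^2 = 4.
Weighted: 5.5219772164 − 1.3706183619 = 4.1513588545
Denominator 4 − 1 = 3.
Extrapolated: 4.1513588545 / 3 = 1.3837862848
Correction |R − A(h/2)| = 3.292e-03; gap |A(h/2) − A(h)| = 9.876e-03.

1.383786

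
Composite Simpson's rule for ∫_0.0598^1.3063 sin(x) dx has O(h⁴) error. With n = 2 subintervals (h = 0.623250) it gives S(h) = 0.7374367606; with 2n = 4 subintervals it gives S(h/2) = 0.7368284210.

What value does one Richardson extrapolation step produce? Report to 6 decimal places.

0.736788

With r = 4 the leading error scales as h^4, so the weight is 2^4 = 16.
Weighted: 11.7892547360 − 0.7374367606 = 11.0518179754
R = 11.0518179754/15 = 0.7367878650
Shift from A(h/2): −0.0000405560.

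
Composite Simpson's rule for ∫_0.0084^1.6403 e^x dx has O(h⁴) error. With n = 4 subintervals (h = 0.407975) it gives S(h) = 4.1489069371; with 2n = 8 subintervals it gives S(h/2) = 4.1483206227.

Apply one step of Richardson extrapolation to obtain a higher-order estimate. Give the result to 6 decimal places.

r = 4, so 2^r = 16.
16×4.1483206227 = 66.3731299632; 66.3731299632 − 4.1489069371 = 62.2242230261
Divide by 2^4 − 1 = 15.
Result: 4.1482815351
Gap between inputs: 5.863e-04; correction applied: −0.0000390876.

4.148282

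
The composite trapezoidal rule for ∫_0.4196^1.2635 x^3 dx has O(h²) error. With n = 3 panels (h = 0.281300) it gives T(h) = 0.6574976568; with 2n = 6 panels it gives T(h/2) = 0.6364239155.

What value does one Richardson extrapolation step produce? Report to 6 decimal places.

r = 2: numerator weight 4, denominator 3.
Top: 4(0.6364239155) − (0.6574976568) = 1.8881980052
(4*0.6364239155 − 0.6574976568)/(4 − 1) = 0.6293993351

0.629399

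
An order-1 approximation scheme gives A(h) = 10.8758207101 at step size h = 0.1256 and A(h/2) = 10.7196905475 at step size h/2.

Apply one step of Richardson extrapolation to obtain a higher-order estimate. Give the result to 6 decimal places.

The method has order 1: 2^1 = 2.
Numerator 2·A(h/2) − A(h) = 2·10.7196905475 − 10.8758207101 = 10.5635603849
(2·10.7196905475 − 10.8758207101)/(2 − 1) = 10.5635603849
Shift from A(h/2): −0.1561301626.

10.563560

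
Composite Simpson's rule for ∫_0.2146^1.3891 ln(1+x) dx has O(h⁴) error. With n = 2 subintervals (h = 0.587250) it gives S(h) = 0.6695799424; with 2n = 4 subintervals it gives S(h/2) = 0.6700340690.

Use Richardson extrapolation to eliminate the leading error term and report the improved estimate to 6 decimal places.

0.670064

Leading term ∝ h^4; use weight 16 = 2^4.
16·0.6700340690 = 10.7205451040; subtract 0.6695799424 → 10.0509651616
Extrapolated: 10.0509651616 / 15 = 0.6700643441
Shift from A(h/2): +0.0000302751.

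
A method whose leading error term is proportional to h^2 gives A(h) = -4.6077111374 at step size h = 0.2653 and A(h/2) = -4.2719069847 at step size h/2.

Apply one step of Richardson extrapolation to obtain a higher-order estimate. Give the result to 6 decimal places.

-4.159972

Method order is 2; weight 2^2 = 4.
Numerator 4·A(h/2) − A(h) = 4·(-4.2719069847) − (-4.6077111374) = -12.4799168014
Divide by 2^2 − 1 = 3.
(4·(-4.2719069847) − (-4.6077111374))/(4 − 1) = -4.1599722671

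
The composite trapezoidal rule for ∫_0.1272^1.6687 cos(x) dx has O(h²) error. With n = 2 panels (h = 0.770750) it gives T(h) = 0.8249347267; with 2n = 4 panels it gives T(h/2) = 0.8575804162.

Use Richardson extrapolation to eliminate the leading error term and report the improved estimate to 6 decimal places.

0.868462

With r = 2 the leading error scales as h^2, so the weight is 2^2 = 4.
2^2·A(h/2) = 3.4303216648; minus A(h) gives 2.6053869381.
2.6053869381 ÷ 3 = 0.8684623127
Gap between inputs: 3.265e-02; correction applied: +0.0108818965.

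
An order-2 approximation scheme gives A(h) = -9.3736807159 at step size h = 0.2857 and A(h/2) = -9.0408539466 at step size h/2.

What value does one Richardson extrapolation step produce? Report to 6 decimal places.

-8.929912

The method has order 2: 2^2 = 4.
4×(-9.0408539466) = -36.1634157864; subtract (-9.3736807159) → -26.7897350705
(-26.7897350705) ÷ 3 = -8.9299116902
Gap between inputs: 3.328e-01; correction applied: +0.1109422564.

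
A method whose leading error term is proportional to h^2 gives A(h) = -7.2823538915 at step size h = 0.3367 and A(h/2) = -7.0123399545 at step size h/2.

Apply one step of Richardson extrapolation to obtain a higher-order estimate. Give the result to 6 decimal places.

Leading term ∝ h^2; use weight 4 = 2^2.
Difference of the inputs: -7.0123399545 − (-7.2823538915) = 0.2700139370
Correction (A(h/2) − A(h))/(4 − 1) = 0.2700139370/3 = 0.0900046457
R = A(h/2) + (A(h/2) − A(h))/3 = -7.0123399545 + 0.0900046457 = -6.9223353088
Correction |R − A(h/2)| = 9.000e-02; gap |A(h/2) − A(h)| = 2.700e-01.

-6.922335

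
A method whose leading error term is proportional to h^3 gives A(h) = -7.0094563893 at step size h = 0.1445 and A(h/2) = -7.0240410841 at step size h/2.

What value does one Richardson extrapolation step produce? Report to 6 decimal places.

-7.026125

r = 3: numerator weight 8, denominator 7.
Top: 8(-7.0240410841) − (-7.0094563893) = -49.1828722835
Divide by 2^3 − 1 = 7.
(8*(-7.0240410841) − (-7.0094563893))/(8 − 1) = -7.0261246119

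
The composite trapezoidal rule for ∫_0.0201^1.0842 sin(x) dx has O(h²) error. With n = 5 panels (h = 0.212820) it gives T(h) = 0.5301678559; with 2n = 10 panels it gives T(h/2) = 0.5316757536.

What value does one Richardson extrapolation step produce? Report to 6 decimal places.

0.532178

Method order is 2; weight 2^2 = 4.
Numerator 4 × A(h/2) − A(h) = 4 × 0.5316757536 − 0.5301678559 = 1.5965351585
(4 × 0.5316757536 − 0.5301678559)/(4 − 1) = 0.5321783862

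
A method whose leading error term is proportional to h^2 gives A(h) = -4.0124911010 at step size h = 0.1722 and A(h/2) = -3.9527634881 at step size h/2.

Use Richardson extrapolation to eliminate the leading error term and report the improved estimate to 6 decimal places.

-3.932854

Order 2 gives 2^r = 4 and 2^r − 1 = 3.
2^2*A(h/2) = -15.8110539524; minus A(h) gives -11.7985628514.
Denominator 4 − 1 = 3.
(-11.7985628514) ÷ 3 = -3.9328542838
Shift from A(h/2): +0.0199092043.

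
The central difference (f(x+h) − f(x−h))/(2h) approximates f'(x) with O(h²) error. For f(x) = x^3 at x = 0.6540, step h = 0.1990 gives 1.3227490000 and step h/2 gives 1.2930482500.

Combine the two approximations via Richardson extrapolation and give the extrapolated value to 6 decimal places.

r = 2, so 2^r = 4.
Weighted: 5.1721930000 − 1.3227490000 = 3.8494440000
Divide by 2^2 − 1 = 3.
Result: 1.2831480000

1.283148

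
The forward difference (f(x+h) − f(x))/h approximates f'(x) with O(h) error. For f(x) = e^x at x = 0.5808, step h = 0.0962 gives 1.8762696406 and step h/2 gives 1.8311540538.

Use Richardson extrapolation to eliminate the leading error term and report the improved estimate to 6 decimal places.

r = 1: numerator weight 2, denominator 1.
2^1×A(h/2) = 3.6623081076; minus A(h) gives 1.7860384670.
Denominator 2 − 1 = 1.
1.7860384670 ÷ 1 = 1.7860384670

1.786038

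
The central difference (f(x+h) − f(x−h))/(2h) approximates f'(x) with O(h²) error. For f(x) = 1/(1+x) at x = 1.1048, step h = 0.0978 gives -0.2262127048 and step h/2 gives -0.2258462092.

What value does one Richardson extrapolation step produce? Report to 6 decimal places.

r = 2, so 2^r = 4.
4×(-0.2258462092) = -0.9033848368; (-0.9033848368) − (-0.2262127048) = -0.6771721320
Denominator 4 − 1 = 3.
(4×(-0.2258462092) − (-0.2262127048))/(4 − 1) = -0.2257240440

-0.225724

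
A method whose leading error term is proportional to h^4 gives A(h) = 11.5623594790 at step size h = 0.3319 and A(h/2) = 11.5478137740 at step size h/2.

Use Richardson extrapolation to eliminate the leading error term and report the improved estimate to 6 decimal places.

r = 4: numerator weight 16, denominator 15.
Weighted: 184.7650203840 − 11.5623594790 = 173.2026609050
Divide by 2^4 − 1 = 15.
(16×11.5478137740 − 11.5623594790)/(16 − 1) = 11.5468440603
Correction |R − A(h/2)| = 9.697e-04; gap |A(h/2) − A(h)| = 1.455e-02.

11.546844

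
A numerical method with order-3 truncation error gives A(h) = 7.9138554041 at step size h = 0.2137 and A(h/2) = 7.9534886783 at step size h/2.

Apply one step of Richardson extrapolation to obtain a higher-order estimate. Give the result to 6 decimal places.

7.959151

The method has order 3: 2^3 = 8.
8·7.9534886783 = 63.6279094264; 63.6279094264 − 7.9138554041 = 55.7140540223
Divide by 2^3 − 1 = 7.
Extrapolated: 55.7140540223 / 7 = 7.9591505746
Correction |R − A(h/2)| = 5.662e-03; gap |A(h/2) − A(h)| = 3.963e-02.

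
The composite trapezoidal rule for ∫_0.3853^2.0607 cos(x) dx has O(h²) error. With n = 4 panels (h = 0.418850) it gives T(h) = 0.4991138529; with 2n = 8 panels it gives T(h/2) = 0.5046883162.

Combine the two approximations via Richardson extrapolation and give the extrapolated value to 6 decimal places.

0.506546

With r = 2 the leading error scales as h^2, so the weight is 2^2 = 4.
4·0.5046883162 − 0.4991138529 = 1.5196394119
1.5196394119 ÷ 3 = 0.5065464706
Gap between inputs: 5.574e-03; correction applied: +0.0018581544.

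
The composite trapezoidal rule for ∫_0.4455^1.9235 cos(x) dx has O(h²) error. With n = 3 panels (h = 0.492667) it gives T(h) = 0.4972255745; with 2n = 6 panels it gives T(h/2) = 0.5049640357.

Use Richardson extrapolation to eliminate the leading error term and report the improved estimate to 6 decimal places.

r = 2, so 2^r = 4.
Difference of the inputs: 0.5049640357 − 0.4972255745 = 0.0077384612
Divide by 2^2 − 1 = 3: 0.0077384612/3 = 0.0025794871
R = 0.5049640357 + 0.0025794871 = 0.5075435228
Gap between inputs: 7.738e-03; correction applied: +0.0025794871.

0.507544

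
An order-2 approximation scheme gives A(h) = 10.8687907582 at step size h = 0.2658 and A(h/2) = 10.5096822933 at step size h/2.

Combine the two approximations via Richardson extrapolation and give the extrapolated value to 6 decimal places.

With r = 2 the leading error scales as h^2, so the weight is 2^2 = 4.
2^2*A(h/2) = 42.0387291732; minus A(h) gives 31.1699384150.
R = 31.1699384150/3 = 10.3899794717
Gap between inputs: 3.591e-01; correction applied: −0.1197028216.

10.389979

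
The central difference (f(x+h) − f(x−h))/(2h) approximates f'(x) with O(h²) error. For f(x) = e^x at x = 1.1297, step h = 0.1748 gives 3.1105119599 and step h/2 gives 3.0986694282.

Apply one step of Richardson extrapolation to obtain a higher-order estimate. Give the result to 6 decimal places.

3.094722

Error is O(h^2); halving h shrinks it by 2^2 = 4.
4·3.0986694282 = 12.3946777128; 12.3946777128 − 3.1105119599 = 9.2841657529
Denominator 4 − 1 = 3.
Extrapolated: 9.2841657529 / 3 = 3.0947219176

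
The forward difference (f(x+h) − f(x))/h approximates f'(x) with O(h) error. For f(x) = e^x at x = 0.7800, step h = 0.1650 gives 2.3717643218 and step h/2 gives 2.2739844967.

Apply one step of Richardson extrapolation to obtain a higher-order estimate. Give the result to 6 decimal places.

r = 1, so 2^r = 2.
Top: 2(2.2739844967) − (2.3717643218) = 2.1762046716
Denominator 2 − 1 = 1.
Extrapolated: 2.1762046716 / 1 = 2.1762046716

2.176205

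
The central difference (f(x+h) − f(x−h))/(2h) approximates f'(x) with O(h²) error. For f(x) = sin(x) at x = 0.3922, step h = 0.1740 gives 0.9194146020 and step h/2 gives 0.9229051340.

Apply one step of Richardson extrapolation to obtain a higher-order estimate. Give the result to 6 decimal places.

r = 2, so 2^r = 4.
2^2·A(h/2) = 3.6916205360; minus A(h) gives 2.7722059340.
R = 2.7722059340/3 = 0.9240686447

0.924069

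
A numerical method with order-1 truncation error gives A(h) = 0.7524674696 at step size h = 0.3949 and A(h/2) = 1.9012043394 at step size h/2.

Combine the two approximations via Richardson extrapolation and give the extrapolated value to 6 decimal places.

The method has order 1: 2^1 = 2.
Top: 2(1.9012043394) − (0.7524674696) = 3.0499412092
3.0499412092 ÷ 1 = 3.0499412092
Shift from A(h/2): +1.1487368698.

3.049941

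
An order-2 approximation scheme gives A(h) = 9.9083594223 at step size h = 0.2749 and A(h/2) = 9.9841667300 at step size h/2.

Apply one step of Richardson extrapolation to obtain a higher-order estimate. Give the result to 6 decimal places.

10.009436

Leading term ∝ h^2; use weight 4 = 2^2.
Numerator 4·A(h/2) − A(h) = 4·9.9841667300 − 9.9083594223 = 30.0283074977
R = 30.0283074977/3 = 10.0094358326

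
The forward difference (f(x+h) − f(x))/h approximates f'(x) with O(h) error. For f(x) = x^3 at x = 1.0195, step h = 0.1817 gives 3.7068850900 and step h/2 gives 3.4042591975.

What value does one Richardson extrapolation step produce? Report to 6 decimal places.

3.101633

With r = 1 the leading error scales as h^1, so the weight is 2^1 = 2.
Top: 2(3.4042591975) − (3.7068850900) = 3.1016333050
Extrapolated: 3.1016333050 / 1 = 3.1016333050
Correction |R − A(h/2)| = 3.026e-01; gap |A(h/2) − A(h)| = 3.026e-01.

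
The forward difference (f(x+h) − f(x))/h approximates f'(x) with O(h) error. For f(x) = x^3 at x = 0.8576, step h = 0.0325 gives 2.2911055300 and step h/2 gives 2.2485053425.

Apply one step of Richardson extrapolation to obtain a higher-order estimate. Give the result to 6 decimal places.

The method has order 1: 2^1 = 2.
2·2.2485053425 = 4.4970106850; 4.4970106850 − 2.2911055300 = 2.2059051550
2.2059051550 ÷ 1 = 2.2059051550

2.205905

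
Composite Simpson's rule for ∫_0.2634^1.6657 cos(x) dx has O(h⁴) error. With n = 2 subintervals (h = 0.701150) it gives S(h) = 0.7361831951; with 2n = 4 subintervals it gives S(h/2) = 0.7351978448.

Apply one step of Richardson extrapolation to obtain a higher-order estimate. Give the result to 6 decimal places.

0.735132

Method order is 4; weight 2^4 = 16.
16×0.7351978448 = 11.7631655168; subtract 0.7361831951 → 11.0269823217
Divide by 2^4 − 1 = 15.
11.0269823217 ÷ 15 = 0.7351321548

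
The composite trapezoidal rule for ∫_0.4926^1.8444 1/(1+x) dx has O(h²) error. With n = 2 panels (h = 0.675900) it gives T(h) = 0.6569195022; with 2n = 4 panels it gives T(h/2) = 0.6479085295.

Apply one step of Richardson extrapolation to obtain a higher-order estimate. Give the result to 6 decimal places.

0.644905

r = 2: numerator weight 4, denominator 3.
2^2·A(h/2) = 2.5916341180; minus A(h) gives 1.9347146158.
(4·0.6479085295 − 0.6569195022)/(4 − 1) = 0.6449048719
Gap between inputs: 9.011e-03; correction applied: −0.0030036576.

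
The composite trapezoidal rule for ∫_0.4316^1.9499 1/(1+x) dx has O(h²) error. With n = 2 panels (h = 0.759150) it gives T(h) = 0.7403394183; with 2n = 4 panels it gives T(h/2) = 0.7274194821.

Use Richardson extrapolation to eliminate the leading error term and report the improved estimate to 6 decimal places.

r = 2: numerator weight 4, denominator 3.
2^2×A(h/2) = 2.9096779284; minus A(h) gives 2.1693385101.
2.1693385101 ÷ 3 = 0.7231128367
Shift from A(h/2): −0.0043066454.

0.723113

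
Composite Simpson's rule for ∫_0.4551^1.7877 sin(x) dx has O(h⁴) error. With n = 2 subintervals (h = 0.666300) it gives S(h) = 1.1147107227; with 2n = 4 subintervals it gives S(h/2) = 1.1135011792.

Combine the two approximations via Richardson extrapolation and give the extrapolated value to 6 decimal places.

Error is O(h^4); halving h shrinks it by 2^4 = 16.
Top: 16(1.1135011792) − (1.1147107227) = 16.7013081445
Divide by 2^4 − 1 = 15.
(16*1.1135011792 − 1.1147107227)/(16 − 1) = 1.1134205430
Correction |R − A(h/2)| = 8.064e-05; gap |A(h/2) − A(h)| = 1.210e-03.

1.113421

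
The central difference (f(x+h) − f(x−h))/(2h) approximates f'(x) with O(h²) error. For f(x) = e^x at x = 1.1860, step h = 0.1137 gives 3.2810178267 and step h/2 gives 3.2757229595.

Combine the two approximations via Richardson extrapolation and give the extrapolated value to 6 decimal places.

3.273958

r = 2, so 2^r = 4.
A(h/2) − A(h) = 3.2757229595 − 3.2810178267 = -0.0052948672
Correction (A(h/2) − A(h))/(4 − 1) = (-0.0052948672)/3 = -0.0017649557
R = A(h/2) + (A(h/2) − A(h))/3 = 3.2757229595 − 0.0017649557 = 3.2739580038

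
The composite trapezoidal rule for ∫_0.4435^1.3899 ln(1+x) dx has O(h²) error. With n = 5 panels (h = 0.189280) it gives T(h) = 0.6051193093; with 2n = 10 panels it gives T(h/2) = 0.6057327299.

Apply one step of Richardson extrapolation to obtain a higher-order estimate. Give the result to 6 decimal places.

0.605937

With r = 2 the leading error scales as h^2, so the weight is 2^2 = 4.
Top: 4(0.6057327299) − (0.6051193093) = 1.8178116103
R = 1.8178116103/3 = 0.6059372034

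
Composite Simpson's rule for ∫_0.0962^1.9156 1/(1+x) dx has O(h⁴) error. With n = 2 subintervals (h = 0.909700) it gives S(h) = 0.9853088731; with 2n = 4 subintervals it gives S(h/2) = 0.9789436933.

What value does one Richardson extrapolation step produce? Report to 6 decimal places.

0.978519

With r = 4 the leading error scales as h^4, so the weight is 2^4 = 16.
16·0.9789436933 = 15.6630990928; 15.6630990928 − 0.9853088731 = 14.6777902197
Divide by 2^4 − 1 = 15.
(16·0.9789436933 − 0.9853088731)/(16 − 1) = 0.9785193480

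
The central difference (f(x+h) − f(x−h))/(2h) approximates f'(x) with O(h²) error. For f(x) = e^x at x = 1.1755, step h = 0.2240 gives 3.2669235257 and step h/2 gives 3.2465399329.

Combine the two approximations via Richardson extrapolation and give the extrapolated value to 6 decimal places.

r = 2: numerator weight 4, denominator 3.
2^2 × A(h/2) = 12.9861597316; minus A(h) gives 9.7192362059.
Divide by 2^2 − 1 = 3.
So the Richardson estimate is 3.2397454020.

3.239745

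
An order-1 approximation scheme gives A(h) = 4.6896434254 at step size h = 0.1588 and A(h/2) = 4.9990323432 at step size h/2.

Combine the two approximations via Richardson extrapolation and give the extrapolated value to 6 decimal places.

Leading term ∝ h^1; use weight 2 = 2^1.
2^1 × A(h/2) = 9.9980646864; minus A(h) gives 5.3084212610.
Divide by 2^1 − 1 = 1.
Extrapolated: 5.3084212610 / 1 = 5.3084212610

5.308421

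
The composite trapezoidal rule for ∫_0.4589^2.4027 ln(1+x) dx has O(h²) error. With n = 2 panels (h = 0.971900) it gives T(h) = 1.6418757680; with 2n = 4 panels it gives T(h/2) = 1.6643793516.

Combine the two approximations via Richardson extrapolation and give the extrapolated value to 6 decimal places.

Error is O(h^2); halving h shrinks it by 2^2 = 4.
Weighted: 6.6575174064 − 1.6418757680 = 5.0156416384
Divide by 2^2 − 1 = 3.
R = 5.0156416384/3 = 1.6718805461

1.671881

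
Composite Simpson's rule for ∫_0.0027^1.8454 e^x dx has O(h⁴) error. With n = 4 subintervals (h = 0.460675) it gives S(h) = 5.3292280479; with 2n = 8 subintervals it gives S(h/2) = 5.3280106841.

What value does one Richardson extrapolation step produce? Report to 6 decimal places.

5.327930

Order 4 gives 2^r = 16 and 2^r − 1 = 15.
Numerator 16 × A(h/2) − A(h) = 16 × 5.3280106841 − 5.3292280479 = 79.9189428977
(16 × 5.3280106841 − 5.3292280479)/(16 − 1) = 5.3279295265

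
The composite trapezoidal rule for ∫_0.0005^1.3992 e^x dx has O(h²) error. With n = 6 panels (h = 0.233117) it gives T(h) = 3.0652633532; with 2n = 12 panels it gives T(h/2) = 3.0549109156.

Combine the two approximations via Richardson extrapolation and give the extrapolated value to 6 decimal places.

The method has order 2: 2^2 = 4.
4 × 3.0549109156 = 12.2196436624; 12.2196436624 − 3.0652633532 = 9.1543803092
9.1543803092 ÷ 3 = 3.0514601031
Correction |R − A(h/2)| = 3.451e-03; gap |A(h/2) − A(h)| = 1.035e-02.

3.051460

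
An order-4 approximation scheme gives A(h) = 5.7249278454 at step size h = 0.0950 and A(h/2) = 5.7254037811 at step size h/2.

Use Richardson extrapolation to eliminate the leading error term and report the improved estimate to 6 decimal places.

r = 4: numerator weight 16, denominator 15.
16×5.7254037811 − 5.7249278454 = 85.8815326522
(16×5.7254037811 − 5.7249278454)/(16 − 1) = 5.7254355101

5.725436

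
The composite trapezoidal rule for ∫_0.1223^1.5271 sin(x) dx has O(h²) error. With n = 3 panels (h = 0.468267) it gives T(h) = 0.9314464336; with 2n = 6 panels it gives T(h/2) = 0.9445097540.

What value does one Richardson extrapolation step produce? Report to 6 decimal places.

Method order is 2; weight 2^2 = 4.
Weighted: 3.7780390160 − 0.9314464336 = 2.8465925824
Divide by 2^2 − 1 = 3.
2.8465925824 ÷ 3 = 0.9488641941

0.948864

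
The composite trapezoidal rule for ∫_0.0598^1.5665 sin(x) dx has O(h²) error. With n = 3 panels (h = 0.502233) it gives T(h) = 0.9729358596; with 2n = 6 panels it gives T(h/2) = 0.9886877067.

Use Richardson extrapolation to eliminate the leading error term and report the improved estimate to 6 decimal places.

0.993938

With r = 2 the leading error scales as h^2, so the weight is 2^2 = 4.
Top: 4(0.9886877067) − (0.9729358596) = 2.9818149672
(4*0.9886877067 − 0.9729358596)/(4 − 1) = 0.9939383224
Correction |R − A(h/2)| = 5.251e-03; gap |A(h/2) − A(h)| = 1.575e-02.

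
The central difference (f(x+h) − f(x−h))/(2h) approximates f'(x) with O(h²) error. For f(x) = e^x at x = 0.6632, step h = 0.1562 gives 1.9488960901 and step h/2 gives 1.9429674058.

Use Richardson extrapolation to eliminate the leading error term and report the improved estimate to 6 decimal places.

Leading term ∝ h^2; use weight 4 = 2^2.
4×1.9429674058 = 7.7718696232; 7.7718696232 − 1.9488960901 = 5.8229735331
(4×1.9429674058 − 1.9488960901)/(4 − 1) = 1.9409911777

1.940991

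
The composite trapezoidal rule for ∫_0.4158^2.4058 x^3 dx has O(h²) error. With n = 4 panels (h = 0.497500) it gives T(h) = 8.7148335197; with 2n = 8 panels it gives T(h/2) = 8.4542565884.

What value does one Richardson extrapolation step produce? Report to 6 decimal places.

8.367398

Order 2 gives 2^r = 4 and 2^r − 1 = 3.
Difference of the inputs: 8.4542565884 − 8.7148335197 = -0.2605769313
Divide by 2^2 − 1 = 3: (-0.2605769313)/3 = -0.0868589771
R = A(h/2) + (A(h/2) − A(h))/3 = 8.4542565884 − 0.0868589771 = 8.3673976113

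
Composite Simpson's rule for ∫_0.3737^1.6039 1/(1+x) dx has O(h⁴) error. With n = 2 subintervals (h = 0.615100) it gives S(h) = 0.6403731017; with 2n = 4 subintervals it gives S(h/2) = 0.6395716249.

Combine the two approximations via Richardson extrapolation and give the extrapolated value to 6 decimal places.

Error is O(h^4); halving h shrinks it by 2^4 = 16.
A(h/2) − A(h) = 0.6395716249 − 0.6403731017 = -0.0008014768
Correction (A(h/2) − A(h))/(16 − 1) = (-0.0008014768)/15 = -0.0000534318
R = A(h/2) + (A(h/2) − A(h))/15 = 0.6395716249 − 0.0000534318 = 0.6395181931

0.639518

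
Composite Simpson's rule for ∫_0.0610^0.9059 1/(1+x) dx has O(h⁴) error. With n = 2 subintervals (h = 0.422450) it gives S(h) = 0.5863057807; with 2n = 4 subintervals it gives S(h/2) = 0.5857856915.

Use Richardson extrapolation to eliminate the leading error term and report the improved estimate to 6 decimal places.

Method order is 4; weight 2^4 = 16.
A(h/2) − A(h) = 0.5857856915 − 0.5863057807 = -0.0005200892
Divide by 2^4 − 1 = 15: (-0.0005200892)/15 = -0.0000346726
R = 0.5857856915 − 0.0000346726 = 0.5857510189
Gap between inputs: 5.201e-04; correction applied: −0.0000346726.

0.585751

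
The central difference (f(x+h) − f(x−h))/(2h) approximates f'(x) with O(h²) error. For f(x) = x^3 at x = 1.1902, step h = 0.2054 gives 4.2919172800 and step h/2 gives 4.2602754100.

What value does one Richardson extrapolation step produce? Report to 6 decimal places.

4.249728

Error is O(h^2); halving h shrinks it by 2^2 = 4.
4*4.2602754100 − 4.2919172800 = 12.7491843600
Extrapolated: 12.7491843600 / 3 = 4.2497281200
Gap between inputs: 3.164e-02; correction applied: −0.0105472900.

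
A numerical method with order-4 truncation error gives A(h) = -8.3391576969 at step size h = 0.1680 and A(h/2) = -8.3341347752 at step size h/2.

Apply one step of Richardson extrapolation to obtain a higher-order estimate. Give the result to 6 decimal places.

The method has order 4: 2^4 = 16.
16×(-8.3341347752) − (-8.3391576969) = -125.0069987063
R = (-125.0069987063)/15 = -8.3337999138

-8.333800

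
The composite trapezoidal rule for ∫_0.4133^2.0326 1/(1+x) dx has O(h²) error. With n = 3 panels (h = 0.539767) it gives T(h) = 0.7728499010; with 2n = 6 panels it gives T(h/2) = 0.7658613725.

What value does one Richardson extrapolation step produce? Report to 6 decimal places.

0.763532

Leading term ∝ h^2; use weight 4 = 2^2.
A(h/2) − A(h) = 0.7658613725 − 0.7728499010 = -0.0069885285
Divide by 2^2 − 1 = 3: (-0.0069885285)/3 = -0.0023295095
R = A(h/2) + (A(h/2) − A(h))/3 = 0.7658613725 − 0.0023295095 = 0.7635318630
Correction |R − A(h/2)| = 2.330e-03; gap |A(h/2) − A(h)| = 6.989e-03.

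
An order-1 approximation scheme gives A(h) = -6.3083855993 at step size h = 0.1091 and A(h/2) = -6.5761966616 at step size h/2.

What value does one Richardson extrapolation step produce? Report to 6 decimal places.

-6.844008

Error is O(h^1); halving h shrinks it by 2^1 = 2.
2×(-6.5761966616) = -13.1523933232; subtract (-6.3083855993) → -6.8440077239
Extrapolated: (-6.8440077239) / 1 = -6.8440077239
Gap between inputs: 2.678e-01; correction applied: −0.2678110623.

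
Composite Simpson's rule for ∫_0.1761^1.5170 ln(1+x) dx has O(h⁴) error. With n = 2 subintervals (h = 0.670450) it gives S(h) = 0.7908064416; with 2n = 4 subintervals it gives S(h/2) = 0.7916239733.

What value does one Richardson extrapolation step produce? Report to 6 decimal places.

0.791678

Leading term ∝ h^4; use weight 16 = 2^4.
Top: 16(0.7916239733) − (0.7908064416) = 11.8751771312
Divide by 2^4 − 1 = 15.
So the Richardson estimate is 0.7916784754.
Correction |R − A(h/2)| = 5.450e-05; gap |A(h/2) − A(h)| = 8.175e-04.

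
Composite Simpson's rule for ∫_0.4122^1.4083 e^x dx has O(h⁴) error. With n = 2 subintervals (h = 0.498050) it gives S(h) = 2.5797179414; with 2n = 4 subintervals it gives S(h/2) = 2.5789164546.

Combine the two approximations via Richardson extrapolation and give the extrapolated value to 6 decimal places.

The method has order 4: 2^4 = 16.
A(h/2) − A(h) = 2.5789164546 − 2.5797179414 = -0.0008014868
Divide by 2^4 − 1 = 15: (-0.0008014868)/15 = -0.0000534325
R = 2.5789164546 − 0.0000534325 = 2.5788630221

2.578863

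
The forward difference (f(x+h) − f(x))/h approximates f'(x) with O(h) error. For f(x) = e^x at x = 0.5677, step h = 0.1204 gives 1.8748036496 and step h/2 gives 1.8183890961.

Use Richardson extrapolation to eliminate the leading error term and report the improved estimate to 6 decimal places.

With r = 1 the leading error scales as h^1, so the weight is 2^1 = 2.
2*1.8183890961 = 3.6367781922; 3.6367781922 − 1.8748036496 = 1.7619745426
Extrapolated: 1.7619745426 / 1 = 1.7619745426
Shift from A(h/2): −0.0564145535.

1.761975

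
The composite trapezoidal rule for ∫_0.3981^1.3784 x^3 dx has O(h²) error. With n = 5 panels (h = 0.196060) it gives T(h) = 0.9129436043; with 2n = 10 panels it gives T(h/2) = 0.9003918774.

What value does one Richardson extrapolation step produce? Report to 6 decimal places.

0.896208

With r = 2 the leading error scales as h^2, so the weight is 2^2 = 4.
2^2*A(h/2) = 3.6015675096; minus A(h) gives 2.6886239053.
(4*0.9003918774 − 0.9129436043)/(4 − 1) = 0.8962079684
Gap between inputs: 1.255e-02; correction applied: −0.0041839090.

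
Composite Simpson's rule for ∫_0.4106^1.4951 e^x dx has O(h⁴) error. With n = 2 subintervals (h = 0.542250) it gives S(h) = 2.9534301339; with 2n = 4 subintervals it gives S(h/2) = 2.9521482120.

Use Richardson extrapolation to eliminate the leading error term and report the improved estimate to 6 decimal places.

The method has order 4: 2^4 = 16.
16*2.9521482120 − 2.9534301339 = 44.2809412581
44.2809412581 ÷ 15 = 2.9520627505

2.952063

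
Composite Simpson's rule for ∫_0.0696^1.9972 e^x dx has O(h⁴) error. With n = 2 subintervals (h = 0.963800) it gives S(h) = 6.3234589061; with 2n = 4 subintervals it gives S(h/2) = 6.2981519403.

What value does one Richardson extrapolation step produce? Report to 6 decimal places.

With r = 4 the leading error scales as h^4, so the weight is 2^4 = 16.
Weighted: 100.7704310448 − 6.3234589061 = 94.4469721387
94.4469721387 ÷ 15 = 6.2964648092
Correction |R − A(h/2)| = 1.687e-03; gap |A(h/2) − A(h)| = 2.531e-02.

6.296465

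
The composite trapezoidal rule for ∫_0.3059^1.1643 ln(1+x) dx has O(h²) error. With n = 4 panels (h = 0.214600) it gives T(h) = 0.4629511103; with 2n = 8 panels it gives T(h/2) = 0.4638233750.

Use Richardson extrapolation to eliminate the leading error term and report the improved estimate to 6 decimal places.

0.464114

Leading term ∝ h^2; use weight 4 = 2^2.
4*0.4638233750 − 0.4629511103 = 1.3923423897
Divide by 2^2 − 1 = 3.
1.3923423897 ÷ 3 = 0.4641141299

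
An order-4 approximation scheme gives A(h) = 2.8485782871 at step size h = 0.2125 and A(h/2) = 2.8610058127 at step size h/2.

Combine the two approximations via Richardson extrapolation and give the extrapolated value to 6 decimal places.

2.861834

r = 4: numerator weight 16, denominator 15.
2^4×A(h/2) = 45.7760930032; minus A(h) gives 42.9275147161.
Denominator 16 − 1 = 15.
So the Richardson estimate is 2.8618343144.
Shift from A(h/2): +0.0008285017.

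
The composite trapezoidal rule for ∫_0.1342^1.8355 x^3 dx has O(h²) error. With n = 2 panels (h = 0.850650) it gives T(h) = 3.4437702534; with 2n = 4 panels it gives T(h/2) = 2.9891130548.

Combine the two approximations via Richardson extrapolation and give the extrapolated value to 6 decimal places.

Error is O(h^2); halving h shrinks it by 2^2 = 4.
Numerator 4·A(h/2) − A(h) = 4·2.9891130548 − 3.4437702534 = 8.5126819658
Divide by 2^2 − 1 = 3.
(4·2.9891130548 − 3.4437702534)/(4 − 1) = 2.8375606553

2.837561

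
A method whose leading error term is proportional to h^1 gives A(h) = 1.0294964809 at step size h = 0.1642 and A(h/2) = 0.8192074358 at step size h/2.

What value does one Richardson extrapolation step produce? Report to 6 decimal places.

0.608918

Order 1 gives 2^r = 2 and 2^r − 1 = 1.
Weighted: 1.6384148716 − 1.0294964809 = 0.6089183907
0.6089183907 ÷ 1 = 0.6089183907
Gap between inputs: 2.103e-01; correction applied: −0.2102890451.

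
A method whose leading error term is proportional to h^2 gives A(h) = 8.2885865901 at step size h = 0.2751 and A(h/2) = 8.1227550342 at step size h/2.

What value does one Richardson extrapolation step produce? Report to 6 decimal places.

r = 2, so 2^r = 4.
2^2×A(h/2) = 32.4910201368; minus A(h) gives 24.2024335467.
Denominator 4 − 1 = 3.
(4×8.1227550342 − 8.2885865901)/(4 − 1) = 8.0674778489

8.067478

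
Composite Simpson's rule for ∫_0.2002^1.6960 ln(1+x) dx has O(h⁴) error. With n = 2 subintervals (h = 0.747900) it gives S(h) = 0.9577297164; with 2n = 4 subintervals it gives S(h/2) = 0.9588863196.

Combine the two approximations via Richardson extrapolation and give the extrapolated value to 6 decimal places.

Leading term ∝ h^4; use weight 16 = 2^4.
Top: 16(0.9588863196) − (0.9577297164) = 14.3844513972
14.3844513972 ÷ 15 = 0.9589634265

0.958963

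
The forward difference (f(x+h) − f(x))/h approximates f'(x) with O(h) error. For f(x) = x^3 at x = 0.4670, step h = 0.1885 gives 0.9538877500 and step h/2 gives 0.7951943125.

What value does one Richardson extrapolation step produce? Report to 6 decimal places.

r = 1, so 2^r = 2.
2×0.7951943125 = 1.5903886250; subtract 0.9538877500 → 0.6365008750
Denominator 2 − 1 = 1.
R = 0.6365008750/1 = 0.6365008750
Gap between inputs: 1.587e-01; correction applied: −0.1586934375.

0.636501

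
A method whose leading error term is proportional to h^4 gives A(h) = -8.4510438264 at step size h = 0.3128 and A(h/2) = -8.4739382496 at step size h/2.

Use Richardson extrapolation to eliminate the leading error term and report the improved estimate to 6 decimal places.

-8.475465

r = 4: numerator weight 16, denominator 15.
16 × (-8.4739382496) − (-8.4510438264) = -127.1319681672
Divide by 2^4 − 1 = 15.
Extrapolated: (-127.1319681672) / 15 = -8.4754645445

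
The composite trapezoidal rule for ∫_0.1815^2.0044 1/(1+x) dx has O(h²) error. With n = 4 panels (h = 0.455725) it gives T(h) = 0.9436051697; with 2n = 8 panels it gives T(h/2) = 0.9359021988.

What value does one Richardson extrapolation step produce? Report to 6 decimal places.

0.933335

Error is O(h^2); halving h shrinks it by 2^2 = 4.
Top: 4(0.9359021988) − (0.9436051697) = 2.8000036255
R = 2.8000036255/3 = 0.9333345418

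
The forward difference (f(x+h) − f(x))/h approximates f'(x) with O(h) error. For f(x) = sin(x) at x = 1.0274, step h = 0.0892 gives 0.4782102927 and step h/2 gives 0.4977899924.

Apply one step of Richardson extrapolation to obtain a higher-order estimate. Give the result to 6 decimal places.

With r = 1 the leading error scales as h^1, so the weight is 2^1 = 2.
Numerator 2 × A(h/2) − A(h) = 2 × 0.4977899924 − 0.4782102927 = 0.5173696921
R = 0.5173696921/1 = 0.5173696921

0.517370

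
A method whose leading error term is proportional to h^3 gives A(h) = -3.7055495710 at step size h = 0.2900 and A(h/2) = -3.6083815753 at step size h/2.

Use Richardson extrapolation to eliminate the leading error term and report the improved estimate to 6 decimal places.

-3.594500

Order 3 gives 2^r = 8 and 2^r − 1 = 7.
8×(-3.6083815753) = -28.8670526024; subtract (-3.7055495710) → -25.1615030314
Divide by 2^3 − 1 = 7.
Extrapolated: (-25.1615030314) / 7 = -3.5945004331
Correction |R − A(h/2)| = 1.388e-02; gap |A(h/2) − A(h)| = 9.717e-02.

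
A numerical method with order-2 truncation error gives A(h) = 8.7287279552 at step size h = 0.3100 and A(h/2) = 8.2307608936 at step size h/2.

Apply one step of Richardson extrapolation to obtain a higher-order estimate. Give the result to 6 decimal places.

8.064772

With r = 2 the leading error scales as h^2, so the weight is 2^2 = 4.
4·8.2307608936 = 32.9230435744; subtract 8.7287279552 → 24.1943156192
Denominator 4 − 1 = 3.
R = 24.1943156192/3 = 8.0647718731
Correction |R − A(h/2)| = 1.660e-01; gap |A(h/2) − A(h)| = 4.980e-01.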